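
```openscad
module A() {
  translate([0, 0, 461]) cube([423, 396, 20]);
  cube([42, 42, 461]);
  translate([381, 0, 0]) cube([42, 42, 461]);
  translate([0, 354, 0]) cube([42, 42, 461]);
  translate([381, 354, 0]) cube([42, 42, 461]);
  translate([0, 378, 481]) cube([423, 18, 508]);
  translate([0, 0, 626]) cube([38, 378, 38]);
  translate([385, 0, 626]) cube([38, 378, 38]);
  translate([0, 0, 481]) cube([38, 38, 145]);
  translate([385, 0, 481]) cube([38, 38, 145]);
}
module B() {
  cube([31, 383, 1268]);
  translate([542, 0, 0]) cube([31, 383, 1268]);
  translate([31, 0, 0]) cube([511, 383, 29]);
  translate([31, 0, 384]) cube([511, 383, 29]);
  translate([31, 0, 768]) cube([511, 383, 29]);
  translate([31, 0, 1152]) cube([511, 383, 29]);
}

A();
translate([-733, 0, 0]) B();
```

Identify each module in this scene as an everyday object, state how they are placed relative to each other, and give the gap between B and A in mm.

A is a chair. B is a bookshelf. The bookshelf is on the floor beside the chair on its −x side. The gap between the bookshelf and the chair is 160 mm.

The bookshelf's nearest face is 160 mm from the chair's −x face.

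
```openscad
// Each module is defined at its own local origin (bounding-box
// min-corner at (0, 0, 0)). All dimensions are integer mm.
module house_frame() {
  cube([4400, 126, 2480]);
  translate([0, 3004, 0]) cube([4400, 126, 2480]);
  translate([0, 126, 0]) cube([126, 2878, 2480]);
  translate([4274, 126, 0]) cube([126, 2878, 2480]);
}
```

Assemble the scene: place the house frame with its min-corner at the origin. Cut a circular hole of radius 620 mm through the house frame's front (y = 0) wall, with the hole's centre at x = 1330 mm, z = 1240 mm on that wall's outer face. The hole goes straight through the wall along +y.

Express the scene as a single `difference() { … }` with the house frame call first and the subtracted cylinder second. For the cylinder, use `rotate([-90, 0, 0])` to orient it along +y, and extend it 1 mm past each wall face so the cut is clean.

difference() {
  house_frame();
  translate([1330, -1, 1240]) rotate([-90, 0, 0]) cylinder(h = 128, r = 620);
}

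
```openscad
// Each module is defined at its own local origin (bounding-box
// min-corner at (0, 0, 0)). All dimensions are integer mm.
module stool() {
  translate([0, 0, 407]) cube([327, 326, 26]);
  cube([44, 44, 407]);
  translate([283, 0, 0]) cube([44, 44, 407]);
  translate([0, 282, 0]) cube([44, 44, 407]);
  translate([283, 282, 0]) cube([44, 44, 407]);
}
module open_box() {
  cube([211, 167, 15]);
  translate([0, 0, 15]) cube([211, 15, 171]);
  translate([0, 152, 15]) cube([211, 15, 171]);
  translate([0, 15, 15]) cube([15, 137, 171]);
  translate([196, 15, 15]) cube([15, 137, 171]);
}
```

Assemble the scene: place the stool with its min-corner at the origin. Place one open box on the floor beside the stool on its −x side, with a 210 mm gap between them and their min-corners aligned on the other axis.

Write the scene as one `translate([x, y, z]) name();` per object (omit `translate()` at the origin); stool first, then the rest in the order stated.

stool();
translate([-421, 0, 0]) open_box();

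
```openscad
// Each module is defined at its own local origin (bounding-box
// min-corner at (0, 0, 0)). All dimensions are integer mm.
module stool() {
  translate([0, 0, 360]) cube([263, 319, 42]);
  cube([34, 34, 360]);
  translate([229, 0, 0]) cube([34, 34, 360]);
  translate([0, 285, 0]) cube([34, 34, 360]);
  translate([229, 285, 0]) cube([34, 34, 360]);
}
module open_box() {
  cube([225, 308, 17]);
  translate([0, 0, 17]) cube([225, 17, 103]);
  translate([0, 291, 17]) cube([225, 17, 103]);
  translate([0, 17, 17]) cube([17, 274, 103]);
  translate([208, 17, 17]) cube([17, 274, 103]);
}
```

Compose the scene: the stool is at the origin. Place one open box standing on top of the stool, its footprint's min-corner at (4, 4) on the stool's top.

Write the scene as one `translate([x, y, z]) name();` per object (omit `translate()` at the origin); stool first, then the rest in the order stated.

stool();
translate([4, 4, 402]) open_box();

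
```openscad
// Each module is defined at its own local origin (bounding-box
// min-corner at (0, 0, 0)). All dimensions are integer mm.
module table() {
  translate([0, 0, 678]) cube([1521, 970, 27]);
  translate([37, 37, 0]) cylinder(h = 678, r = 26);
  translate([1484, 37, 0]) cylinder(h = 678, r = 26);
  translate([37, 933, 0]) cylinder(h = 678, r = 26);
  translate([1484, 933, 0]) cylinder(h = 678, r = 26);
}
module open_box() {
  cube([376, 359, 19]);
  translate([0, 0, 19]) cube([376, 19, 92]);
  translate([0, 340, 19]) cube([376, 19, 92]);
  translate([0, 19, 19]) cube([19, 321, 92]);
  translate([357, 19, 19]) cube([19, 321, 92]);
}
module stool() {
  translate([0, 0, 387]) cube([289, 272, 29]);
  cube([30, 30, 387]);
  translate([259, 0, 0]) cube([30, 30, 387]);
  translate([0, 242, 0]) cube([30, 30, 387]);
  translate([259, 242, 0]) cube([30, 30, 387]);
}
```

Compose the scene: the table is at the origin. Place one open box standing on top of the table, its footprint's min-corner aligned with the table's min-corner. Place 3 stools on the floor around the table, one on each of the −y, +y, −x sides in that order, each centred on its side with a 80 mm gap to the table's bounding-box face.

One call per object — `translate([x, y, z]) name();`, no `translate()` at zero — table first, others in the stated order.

table();
translate([0, 0, 705]) open_box();
translate([616, -352, 0]) stool();
translate([616, 1050, 0]) stool();
translate([-369, 349, 0]) stool();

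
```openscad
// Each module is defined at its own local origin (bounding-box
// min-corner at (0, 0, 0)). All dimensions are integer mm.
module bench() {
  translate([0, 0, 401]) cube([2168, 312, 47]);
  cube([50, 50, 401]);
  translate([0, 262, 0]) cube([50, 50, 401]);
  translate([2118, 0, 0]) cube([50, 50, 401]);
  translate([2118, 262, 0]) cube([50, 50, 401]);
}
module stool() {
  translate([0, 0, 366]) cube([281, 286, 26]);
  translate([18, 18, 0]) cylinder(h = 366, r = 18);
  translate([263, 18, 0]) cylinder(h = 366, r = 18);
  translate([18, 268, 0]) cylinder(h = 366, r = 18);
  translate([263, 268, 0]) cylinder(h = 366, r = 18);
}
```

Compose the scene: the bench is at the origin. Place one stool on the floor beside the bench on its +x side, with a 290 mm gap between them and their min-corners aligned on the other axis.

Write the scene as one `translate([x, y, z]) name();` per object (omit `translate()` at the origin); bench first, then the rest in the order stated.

bench();
translate([2458, 0, 0]) stool();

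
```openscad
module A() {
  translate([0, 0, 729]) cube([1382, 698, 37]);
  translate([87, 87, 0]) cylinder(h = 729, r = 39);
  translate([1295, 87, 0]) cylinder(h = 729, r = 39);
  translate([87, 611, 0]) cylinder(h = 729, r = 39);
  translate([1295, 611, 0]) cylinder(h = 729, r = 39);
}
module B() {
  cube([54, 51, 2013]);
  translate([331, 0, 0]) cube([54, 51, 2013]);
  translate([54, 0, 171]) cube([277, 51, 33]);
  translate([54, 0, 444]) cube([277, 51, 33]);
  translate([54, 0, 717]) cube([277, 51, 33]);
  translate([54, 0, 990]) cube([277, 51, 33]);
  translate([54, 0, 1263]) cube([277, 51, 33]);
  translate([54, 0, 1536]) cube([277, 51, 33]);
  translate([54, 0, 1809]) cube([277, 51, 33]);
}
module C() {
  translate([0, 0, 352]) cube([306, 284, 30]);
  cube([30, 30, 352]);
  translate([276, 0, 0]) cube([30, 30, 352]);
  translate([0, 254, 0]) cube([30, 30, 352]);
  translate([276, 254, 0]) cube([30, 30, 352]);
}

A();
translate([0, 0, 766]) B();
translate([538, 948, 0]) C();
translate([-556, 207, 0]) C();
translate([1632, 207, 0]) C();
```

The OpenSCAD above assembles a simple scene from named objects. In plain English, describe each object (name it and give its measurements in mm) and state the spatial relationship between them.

A is a rectangular dining table. The top is 1382×698×37 mm with its upper surface at z = 766 mm. It stands on four round legs of 78 mm diameter, each leg's bounding box inset 48 mm from the nearest pair of top edges, running from the floor to the underside of the top.

B is a straight ladder. Two 54×51 mm vertical rails, 2013 mm tall, stand 385 mm apart (outside-to-outside) with their front faces coplanar on the −y side. 7 rungs, each 51 mm deep and 33 mm tall, span between the inner faces of the rails, front faces flush with the rails. The lowest rung's underside is at z = 171 mm and rungs are spaced 273 mm apart (underside to underside).

C is a four-legged stool. The seat is 306×284 mm, 30 mm thick, top at z = 382 mm. It stands on four square legs, each 30×30 mm in cross-section, from z = 0 to the seat underside, each flush with a corner of the seat.

The ladder is on top of the table. Three stools sit around the table at the +y, −x, +x sides.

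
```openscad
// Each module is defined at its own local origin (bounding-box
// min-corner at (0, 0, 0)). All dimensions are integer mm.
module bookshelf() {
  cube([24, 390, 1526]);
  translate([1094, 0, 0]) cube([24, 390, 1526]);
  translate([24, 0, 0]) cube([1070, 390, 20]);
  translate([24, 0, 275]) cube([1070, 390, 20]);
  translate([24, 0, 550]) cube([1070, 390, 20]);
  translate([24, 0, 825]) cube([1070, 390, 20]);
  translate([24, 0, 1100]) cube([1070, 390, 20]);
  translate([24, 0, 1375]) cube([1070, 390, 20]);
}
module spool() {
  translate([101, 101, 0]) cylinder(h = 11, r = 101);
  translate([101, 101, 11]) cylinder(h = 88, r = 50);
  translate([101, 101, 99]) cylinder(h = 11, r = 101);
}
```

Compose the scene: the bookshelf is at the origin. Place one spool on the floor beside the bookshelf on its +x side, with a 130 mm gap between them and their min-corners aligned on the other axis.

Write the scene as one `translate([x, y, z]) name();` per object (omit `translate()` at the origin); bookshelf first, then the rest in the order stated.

bookshelf();
translate([1248, 0, 0]) spool();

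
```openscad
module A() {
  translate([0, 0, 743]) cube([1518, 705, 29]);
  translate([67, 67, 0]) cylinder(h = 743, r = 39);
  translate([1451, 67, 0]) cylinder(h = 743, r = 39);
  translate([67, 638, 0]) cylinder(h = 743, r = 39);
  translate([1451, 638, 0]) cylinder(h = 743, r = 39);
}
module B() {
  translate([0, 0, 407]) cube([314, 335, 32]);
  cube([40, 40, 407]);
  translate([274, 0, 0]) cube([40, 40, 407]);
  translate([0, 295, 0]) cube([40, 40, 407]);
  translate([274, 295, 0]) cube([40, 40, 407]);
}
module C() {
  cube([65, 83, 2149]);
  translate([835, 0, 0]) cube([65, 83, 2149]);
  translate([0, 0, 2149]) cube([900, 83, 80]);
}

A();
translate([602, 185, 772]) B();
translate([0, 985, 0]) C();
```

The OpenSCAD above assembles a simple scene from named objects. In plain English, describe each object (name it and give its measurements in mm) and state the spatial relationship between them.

A is a table: top 1518 mm (x) × 705 mm (y), 29 mm thick, upper face at z = 772 mm, on four round legs of 78 mm diameter, each leg's bounding box inset 28 mm from the nearest pair of top edges, running from z = 0 to the bottom of the top.

B is a four-legged stool. The seat is a 314×335×32 mm slab whose top surface is at z = 439 mm; four square legs, each 40×40 mm in cross-section, run from the floor (z = 0) to the underside of the seat, each flush with a corner of the seat.

C is a door frame. The clear opening is 770 mm wide and 2149 mm high. Two 65 mm wide jambs, 83 mm deep, stand either side of the opening from the floor to the top of the opening. A 80 mm thick head sits across the top of both jambs, spanning the full outside width of the frame.

The stool is on top of the table, centred. The door frame is on the floor beside the table on its +y side.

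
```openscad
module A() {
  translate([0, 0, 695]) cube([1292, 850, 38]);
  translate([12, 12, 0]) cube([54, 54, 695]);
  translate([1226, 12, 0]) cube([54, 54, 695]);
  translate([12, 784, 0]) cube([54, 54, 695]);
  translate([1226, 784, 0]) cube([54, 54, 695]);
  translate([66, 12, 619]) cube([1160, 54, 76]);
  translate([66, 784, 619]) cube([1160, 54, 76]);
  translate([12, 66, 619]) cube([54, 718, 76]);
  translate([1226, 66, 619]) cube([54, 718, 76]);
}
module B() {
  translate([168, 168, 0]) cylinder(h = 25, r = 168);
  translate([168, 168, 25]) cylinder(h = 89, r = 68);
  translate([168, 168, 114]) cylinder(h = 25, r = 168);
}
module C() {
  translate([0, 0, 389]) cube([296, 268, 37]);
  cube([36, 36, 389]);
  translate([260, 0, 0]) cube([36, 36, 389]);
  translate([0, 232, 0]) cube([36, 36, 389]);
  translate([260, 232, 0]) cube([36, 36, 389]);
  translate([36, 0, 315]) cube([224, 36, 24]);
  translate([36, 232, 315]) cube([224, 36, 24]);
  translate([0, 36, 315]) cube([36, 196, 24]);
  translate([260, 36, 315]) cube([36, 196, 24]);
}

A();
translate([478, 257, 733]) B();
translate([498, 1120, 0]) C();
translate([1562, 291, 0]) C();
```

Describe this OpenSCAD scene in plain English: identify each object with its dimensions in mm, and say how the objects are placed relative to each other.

A is a rectangular dining table. The top is 1292×850×38 mm with its upper surface at z = 733 mm. It stands on four 54×54 mm square legs, each inset 12 mm from the nearest pair of top edges, running from the floor to the underside of the top. Four apron rails, 54 mm thick and 76 mm tall, run between adjacent legs with their top edges flush with the underside of the top and their outer faces flush with the legs' outer faces.

B is a spool: two coaxial disc flanges of radius 168 mm and thickness 25 mm, joined by a core cylinder of radius 68 mm and height 89 mm. The lower flange rests on z = 0 and the three cylinders share a vertical axis.

C is a four-legged stool. The seat is a 296×268×37 mm slab whose top surface is at z = 426 mm; four square legs, each 36×36 mm in cross-section, run from the floor (z = 0) to the underside of the seat, each flush with a corner of the seat. Four stretchers, 36 mm wide and 24 mm tall, connect adjacent legs with their undersides at z = 315 mm, each running between the inner faces of the legs it joins and aligned with the legs' outer faces on the other axis.

The spool is on top of the table, centred. Two stools sit around the table at the +y, +x sides.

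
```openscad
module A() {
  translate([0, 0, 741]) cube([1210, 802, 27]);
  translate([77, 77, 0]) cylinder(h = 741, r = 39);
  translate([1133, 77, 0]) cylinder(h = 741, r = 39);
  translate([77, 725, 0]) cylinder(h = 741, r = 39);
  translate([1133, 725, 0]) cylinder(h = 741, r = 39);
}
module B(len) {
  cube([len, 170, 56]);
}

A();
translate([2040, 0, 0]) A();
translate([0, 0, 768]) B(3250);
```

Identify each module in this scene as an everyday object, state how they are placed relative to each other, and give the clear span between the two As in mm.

Second table starts at x = 2040; first ends at x = 1210; clear span = 2040 − 1210 = 830 mm.

A is a table. B is a beam. A beam spans the tops of two tables. The clear span between the two tables is 830 mm.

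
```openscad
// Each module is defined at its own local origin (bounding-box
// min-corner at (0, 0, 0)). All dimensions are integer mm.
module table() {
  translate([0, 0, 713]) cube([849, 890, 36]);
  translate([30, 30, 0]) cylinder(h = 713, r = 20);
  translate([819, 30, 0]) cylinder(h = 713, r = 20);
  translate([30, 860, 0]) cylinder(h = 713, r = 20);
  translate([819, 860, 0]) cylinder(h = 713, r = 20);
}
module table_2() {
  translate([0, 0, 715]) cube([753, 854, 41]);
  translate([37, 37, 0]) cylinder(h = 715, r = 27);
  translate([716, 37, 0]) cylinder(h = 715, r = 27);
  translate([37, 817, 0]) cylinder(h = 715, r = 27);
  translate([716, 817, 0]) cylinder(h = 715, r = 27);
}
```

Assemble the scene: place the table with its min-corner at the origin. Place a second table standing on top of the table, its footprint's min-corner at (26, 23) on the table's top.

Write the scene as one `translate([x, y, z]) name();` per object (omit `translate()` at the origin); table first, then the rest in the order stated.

table();
translate([26, 23, 749]) table_2();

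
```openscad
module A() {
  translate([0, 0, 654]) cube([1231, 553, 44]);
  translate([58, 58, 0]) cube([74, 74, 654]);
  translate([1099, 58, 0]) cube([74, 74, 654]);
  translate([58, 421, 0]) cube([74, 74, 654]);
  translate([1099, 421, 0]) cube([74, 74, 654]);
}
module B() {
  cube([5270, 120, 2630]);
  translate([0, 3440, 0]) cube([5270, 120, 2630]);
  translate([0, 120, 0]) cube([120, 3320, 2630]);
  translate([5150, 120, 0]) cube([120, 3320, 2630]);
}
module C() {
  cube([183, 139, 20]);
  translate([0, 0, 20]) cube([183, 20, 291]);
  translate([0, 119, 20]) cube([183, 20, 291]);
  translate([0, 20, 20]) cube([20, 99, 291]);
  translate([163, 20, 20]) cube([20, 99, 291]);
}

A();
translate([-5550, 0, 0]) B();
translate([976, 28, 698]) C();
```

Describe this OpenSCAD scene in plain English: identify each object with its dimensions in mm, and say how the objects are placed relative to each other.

A is a rectangular dining table. The top is 1231×553×44 mm with its upper surface at z = 698 mm. It stands on four 74×74 mm square legs, each inset 58 mm from the nearest pair of top edges, running from the floor to the underside of the top.

B is a box-shaped house frame (walls only): outside footprint 5270×3560 mm, wall height 2630 mm, wall thickness 120 mm. The two y-facing walls run the full x-width; the two x-facing walls fit between the inner faces of the y-facing walls.

C is an open storage box with external size 183×139×311 mm and wall thickness 20 mm (the base is also 20 mm thick). The base covers the whole footprint; the four walls stand on the base, with the y-facing walls full-width and the x-facing walls fitting between their inner faces.

The house frame is on the floor beside the table on its −x side. The open box is on top of the table.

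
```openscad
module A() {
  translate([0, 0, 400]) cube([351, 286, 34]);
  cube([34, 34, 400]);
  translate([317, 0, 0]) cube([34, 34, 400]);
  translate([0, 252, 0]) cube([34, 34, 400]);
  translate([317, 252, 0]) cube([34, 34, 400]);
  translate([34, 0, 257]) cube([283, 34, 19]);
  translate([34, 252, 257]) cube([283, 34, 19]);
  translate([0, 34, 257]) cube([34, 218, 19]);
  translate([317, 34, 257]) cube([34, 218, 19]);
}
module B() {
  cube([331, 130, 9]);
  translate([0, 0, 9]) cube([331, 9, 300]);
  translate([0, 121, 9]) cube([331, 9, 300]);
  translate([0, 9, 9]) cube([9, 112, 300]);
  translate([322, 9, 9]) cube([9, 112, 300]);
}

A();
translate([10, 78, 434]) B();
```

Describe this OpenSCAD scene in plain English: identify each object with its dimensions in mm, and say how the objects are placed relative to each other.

A is a four-legged stool. The seat is 351×286 mm, 34 mm thick, top at z = 434 mm. It stands on four square legs, each 34×34 mm in cross-section, from z = 0 to the seat underside, each flush with a corner of the seat. Four stretchers, 34 mm wide and 19 mm tall, connect adjacent legs with their undersides at z = 257 mm, each running between the inner faces of the legs it joins and aligned with the legs' outer faces on the other axis.

B is an open-topped rectangular box: outside dimensions 331×130×309 mm, with a uniform wall and base thickness of 9 mm. The base is a full 331×130 slab on the floor; four walls sit on top of the base. The front and back walls (the −y and +y sides) span the full width; the two side walls fit between them.

The open box is on top of the stool, centred.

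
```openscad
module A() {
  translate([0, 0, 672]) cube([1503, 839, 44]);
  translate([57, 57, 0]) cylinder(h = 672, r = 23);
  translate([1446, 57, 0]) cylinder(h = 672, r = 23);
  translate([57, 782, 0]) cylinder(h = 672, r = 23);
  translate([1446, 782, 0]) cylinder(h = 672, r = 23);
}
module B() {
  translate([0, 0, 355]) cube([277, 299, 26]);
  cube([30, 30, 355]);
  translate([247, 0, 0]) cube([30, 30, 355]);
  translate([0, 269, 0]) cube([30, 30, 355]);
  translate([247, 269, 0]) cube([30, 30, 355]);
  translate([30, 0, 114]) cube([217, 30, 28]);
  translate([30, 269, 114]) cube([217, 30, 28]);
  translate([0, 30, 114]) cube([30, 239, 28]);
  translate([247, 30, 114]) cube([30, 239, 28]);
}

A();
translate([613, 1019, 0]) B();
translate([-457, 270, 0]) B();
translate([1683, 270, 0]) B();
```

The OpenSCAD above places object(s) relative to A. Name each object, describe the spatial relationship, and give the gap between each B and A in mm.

A is a table. B is a stool. Three stools sit around the table at the +y, −x, +x sides. The gap between each stool and the table is 180 mm.

Each stool's nearest face is 180 mm from the table's bounding box.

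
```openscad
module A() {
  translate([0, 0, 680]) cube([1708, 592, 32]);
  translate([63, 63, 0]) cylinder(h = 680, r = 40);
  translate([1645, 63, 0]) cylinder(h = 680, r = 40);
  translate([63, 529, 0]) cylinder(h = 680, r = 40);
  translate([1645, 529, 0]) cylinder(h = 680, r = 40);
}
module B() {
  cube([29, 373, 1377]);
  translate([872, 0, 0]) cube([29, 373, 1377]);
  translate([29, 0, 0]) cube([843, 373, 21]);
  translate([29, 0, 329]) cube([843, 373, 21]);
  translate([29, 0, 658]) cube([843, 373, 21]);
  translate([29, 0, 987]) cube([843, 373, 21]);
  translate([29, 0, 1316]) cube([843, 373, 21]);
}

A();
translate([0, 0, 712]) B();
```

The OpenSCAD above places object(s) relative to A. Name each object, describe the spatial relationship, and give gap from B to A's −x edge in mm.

A is a table. B is a bookshelf. The bookshelf is on top of the table. The gap from the bookshelf to the table's −x edge is 0 mm.

The bookshelf's min-x is at 0; the table's min-x is 0; gap = 0 mm.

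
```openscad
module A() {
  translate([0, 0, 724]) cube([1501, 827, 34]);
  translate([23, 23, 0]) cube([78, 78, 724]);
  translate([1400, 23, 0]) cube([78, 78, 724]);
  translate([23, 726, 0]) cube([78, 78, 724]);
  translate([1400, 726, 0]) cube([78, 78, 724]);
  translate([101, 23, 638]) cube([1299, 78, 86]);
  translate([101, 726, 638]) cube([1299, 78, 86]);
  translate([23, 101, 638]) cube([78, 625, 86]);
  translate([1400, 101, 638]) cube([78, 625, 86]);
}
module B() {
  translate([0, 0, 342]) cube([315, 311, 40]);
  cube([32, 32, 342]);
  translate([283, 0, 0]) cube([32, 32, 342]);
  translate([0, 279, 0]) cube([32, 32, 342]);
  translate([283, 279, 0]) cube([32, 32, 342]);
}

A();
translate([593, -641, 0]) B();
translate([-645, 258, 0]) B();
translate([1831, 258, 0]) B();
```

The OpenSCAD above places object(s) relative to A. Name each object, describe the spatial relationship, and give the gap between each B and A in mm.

Each stool's nearest face is 330 mm from the table's bounding box.

A is a table. B is a stool. Three stools sit around the table at the −y, −x, +x sides. The gap between each stool and the table is 330 mm.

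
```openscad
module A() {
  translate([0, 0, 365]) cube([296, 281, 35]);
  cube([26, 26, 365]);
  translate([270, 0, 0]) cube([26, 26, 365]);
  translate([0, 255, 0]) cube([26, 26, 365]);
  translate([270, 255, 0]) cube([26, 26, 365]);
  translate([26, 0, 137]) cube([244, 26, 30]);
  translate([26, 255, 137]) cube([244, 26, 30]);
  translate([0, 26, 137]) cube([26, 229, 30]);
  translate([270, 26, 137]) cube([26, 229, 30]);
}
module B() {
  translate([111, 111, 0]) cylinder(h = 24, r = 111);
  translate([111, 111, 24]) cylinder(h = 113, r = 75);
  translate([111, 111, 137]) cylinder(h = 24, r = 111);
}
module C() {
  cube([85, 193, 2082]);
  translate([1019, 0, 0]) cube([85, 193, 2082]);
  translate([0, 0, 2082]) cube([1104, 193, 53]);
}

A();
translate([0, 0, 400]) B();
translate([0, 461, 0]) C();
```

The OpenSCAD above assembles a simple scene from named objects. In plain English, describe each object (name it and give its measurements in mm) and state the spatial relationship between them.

A is a four-legged stool. The seat is 296×281 mm, 35 mm thick, top at z = 400 mm. It stands on four square legs, each 26×26 mm in cross-section, from z = 0 to the seat underside, each flush with a corner of the seat. Four stretchers, 26 mm wide and 30 mm tall, connect adjacent legs with their undersides at z = 137 mm, each running between the inner faces of the legs it joins and aligned with the legs' outer faces on the other axis.

B is a spool: two coaxial disc flanges of radius 111 mm and thickness 24 mm, joined by a core cylinder of radius 75 mm and height 113 mm. The lower flange rests on z = 0 and the three cylinders share a vertical axis.

C is a door frame. The clear opening is 934 mm wide and 2082 mm high. Two 85 mm wide jambs, 193 mm deep, stand either side of the opening from the floor to the top of the opening. A 53 mm thick head sits across the top of both jambs, spanning the full outside width of the frame.

The spool is on top of the stool. The door frame is on the floor beside the stool on its +y side.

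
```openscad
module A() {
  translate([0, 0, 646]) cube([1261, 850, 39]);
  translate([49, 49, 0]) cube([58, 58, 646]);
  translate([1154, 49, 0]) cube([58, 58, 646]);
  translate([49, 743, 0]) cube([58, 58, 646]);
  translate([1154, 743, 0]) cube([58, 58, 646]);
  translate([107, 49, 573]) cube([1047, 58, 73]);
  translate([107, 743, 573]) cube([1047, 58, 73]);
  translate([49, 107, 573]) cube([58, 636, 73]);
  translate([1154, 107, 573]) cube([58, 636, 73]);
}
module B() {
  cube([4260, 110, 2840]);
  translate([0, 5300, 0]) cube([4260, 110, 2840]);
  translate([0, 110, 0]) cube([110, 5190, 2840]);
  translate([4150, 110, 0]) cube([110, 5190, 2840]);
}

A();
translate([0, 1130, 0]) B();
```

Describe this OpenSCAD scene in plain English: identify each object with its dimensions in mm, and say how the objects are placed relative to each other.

A is a table with a 1261×850 mm rectangular top, 39 mm thick, top surface at z = 685 mm, supported by four 58×58 mm square legs, each inset 49 mm from the nearest pair of top edges, running from the floor. Four apron rails, 58 mm thick and 73 mm tall, run between adjacent legs with their top edges flush with the underside of the top and their outer faces flush with the legs' outer faces.

B is the wall frame of a small rectangular building: four walls, each 2840 mm tall and 110 mm thick, enclosing a footprint 4260 mm (x) by 5410 mm (y) outside-to-outside, with no floor or roof. The front and back walls (the −y and +y sides) span the full width; the two side walls fit between them.

The house frame is on the floor beside the table on its +y side.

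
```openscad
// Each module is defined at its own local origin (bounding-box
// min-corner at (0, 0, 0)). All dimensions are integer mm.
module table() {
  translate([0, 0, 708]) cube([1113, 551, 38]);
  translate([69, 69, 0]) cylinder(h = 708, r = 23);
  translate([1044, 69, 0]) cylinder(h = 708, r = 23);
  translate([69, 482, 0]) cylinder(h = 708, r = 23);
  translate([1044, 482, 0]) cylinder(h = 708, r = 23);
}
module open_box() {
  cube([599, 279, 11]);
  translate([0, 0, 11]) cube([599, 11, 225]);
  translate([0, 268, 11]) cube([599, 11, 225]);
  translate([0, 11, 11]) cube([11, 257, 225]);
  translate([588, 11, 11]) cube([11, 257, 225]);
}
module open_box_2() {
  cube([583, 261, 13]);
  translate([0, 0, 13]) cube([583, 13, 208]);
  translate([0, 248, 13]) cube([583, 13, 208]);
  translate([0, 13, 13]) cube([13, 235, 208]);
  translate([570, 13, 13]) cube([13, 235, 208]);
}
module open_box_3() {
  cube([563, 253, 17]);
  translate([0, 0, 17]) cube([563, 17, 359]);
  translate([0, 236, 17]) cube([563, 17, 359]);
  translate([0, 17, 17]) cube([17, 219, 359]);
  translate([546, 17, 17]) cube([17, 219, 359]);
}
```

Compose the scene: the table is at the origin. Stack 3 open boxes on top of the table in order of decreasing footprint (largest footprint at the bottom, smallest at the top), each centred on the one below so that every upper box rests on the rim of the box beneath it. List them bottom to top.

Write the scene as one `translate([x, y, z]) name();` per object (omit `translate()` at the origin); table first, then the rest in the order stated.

table();
translate([257, 136, 746]) open_box();
translate([265, 145, 982]) open_box_2();
translate([275, 149, 1203]) open_box_3();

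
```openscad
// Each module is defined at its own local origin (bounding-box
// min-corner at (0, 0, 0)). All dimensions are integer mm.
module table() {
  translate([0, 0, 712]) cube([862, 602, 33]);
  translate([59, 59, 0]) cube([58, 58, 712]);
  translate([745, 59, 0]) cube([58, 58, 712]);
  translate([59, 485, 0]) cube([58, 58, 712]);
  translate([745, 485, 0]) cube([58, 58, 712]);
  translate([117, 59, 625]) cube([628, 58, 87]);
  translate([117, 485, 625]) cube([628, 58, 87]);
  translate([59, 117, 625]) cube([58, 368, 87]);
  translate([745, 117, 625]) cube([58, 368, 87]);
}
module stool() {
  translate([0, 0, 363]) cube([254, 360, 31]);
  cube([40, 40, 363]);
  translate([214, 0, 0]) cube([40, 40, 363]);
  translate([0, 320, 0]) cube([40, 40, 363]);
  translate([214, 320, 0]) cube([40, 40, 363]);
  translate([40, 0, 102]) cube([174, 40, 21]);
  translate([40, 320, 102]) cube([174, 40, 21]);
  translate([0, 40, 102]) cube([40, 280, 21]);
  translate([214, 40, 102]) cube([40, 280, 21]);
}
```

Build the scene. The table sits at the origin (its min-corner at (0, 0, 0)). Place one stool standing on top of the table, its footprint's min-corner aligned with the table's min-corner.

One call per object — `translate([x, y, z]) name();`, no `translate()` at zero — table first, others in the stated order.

table();
translate([0, 0, 745]) stool();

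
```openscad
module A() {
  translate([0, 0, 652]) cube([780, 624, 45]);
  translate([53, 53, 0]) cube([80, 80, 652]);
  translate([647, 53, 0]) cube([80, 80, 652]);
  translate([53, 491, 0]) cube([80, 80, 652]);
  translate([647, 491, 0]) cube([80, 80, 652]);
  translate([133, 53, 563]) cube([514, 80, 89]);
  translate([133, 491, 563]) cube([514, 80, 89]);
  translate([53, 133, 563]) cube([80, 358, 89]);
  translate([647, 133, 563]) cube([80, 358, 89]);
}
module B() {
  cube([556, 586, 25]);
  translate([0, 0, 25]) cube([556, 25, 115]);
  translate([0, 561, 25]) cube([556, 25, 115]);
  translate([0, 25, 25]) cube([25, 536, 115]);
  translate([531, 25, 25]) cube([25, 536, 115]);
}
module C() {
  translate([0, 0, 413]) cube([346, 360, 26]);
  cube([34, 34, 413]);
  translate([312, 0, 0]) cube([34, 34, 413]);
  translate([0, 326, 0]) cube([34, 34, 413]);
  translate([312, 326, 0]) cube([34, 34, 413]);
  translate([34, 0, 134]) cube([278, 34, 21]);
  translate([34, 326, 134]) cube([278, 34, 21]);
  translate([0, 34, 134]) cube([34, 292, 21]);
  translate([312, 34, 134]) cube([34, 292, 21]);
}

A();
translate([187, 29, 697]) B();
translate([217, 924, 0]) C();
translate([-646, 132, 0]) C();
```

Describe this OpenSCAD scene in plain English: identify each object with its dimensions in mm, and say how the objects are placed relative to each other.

A is a rectangular dining table. The top is 780×624×45 mm with its upper surface at z = 697 mm. It stands on four 80×80 mm square legs, each inset 53 mm from the nearest pair of top edges, running from the floor to the underside of the top. Four apron rails, 80 mm thick and 89 mm tall, run between adjacent legs with their top edges flush with the underside of the top and their outer faces flush with the legs' outer faces.

B is an open-topped rectangular box: outside dimensions 556×586×140 mm, with a uniform wall and base thickness of 25 mm. The base is a full 556×586 slab on the floor; four walls sit on top of the base. The front and back walls (the −y and +y sides) span the full width; the two side walls fit between them.

C is a four-legged stool. The seat is 346×360 mm, 26 mm thick, top at z = 439 mm. It stands on four square legs, each 34×34 mm in cross-section, from z = 0 to the seat underside, each flush with a corner of the seat. Four stretchers, 34 mm wide and 21 mm tall, connect adjacent legs with their undersides at z = 134 mm, each running between the inner faces of the legs it joins and aligned with the legs' outer faces on the other axis.

The open box is on top of the table. Two stools sit around the table at the +y, −x sides.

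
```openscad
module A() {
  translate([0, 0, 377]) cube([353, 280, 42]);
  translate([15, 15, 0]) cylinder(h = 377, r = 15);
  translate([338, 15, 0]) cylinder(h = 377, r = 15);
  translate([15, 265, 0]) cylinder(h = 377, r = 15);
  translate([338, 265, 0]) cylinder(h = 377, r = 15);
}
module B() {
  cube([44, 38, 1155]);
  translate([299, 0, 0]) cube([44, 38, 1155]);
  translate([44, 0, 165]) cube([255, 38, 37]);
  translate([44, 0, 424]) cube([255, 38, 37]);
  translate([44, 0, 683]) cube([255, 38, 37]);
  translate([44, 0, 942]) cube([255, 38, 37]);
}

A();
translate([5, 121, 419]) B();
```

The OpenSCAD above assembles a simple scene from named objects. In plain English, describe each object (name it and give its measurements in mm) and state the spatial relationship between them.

A is a simple wooden stool: a rectangular seat 353 mm (x) by 280 mm (y), 42 mm thick, top face at z = 419 mm, on four round legs, each 30 mm in diameter. The legs rest on z = 0, each leg's axis is inset half a diameter from the nearest pair of seat edges (so the leg's bounding box is flush with the corner).

B is a wooden ladder with two side rails of 44×38 mm section and 1155 mm height, set 343 mm apart overall. Between them run 4 rectangular rungs (38 mm deep, 37 mm thick), front faces flush with the rails' −y face. The bottom of the first rung is 165 mm above the floor and each subsequent rung is 259 mm higher than the one below.

The ladder is on top of the stool, centred.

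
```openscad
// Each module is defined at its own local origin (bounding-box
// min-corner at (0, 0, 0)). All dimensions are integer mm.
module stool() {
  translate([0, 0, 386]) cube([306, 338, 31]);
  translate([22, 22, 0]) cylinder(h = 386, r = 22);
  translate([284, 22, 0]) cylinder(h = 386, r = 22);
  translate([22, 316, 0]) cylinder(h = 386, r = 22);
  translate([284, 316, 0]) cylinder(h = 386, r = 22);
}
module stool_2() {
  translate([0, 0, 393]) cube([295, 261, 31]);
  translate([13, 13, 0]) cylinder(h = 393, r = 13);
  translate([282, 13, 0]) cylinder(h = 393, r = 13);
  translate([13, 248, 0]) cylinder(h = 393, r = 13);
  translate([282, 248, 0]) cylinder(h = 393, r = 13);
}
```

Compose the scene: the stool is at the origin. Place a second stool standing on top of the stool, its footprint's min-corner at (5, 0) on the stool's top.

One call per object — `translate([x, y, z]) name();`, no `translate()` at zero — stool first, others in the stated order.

stool();
translate([5, 0, 417]) stool_2();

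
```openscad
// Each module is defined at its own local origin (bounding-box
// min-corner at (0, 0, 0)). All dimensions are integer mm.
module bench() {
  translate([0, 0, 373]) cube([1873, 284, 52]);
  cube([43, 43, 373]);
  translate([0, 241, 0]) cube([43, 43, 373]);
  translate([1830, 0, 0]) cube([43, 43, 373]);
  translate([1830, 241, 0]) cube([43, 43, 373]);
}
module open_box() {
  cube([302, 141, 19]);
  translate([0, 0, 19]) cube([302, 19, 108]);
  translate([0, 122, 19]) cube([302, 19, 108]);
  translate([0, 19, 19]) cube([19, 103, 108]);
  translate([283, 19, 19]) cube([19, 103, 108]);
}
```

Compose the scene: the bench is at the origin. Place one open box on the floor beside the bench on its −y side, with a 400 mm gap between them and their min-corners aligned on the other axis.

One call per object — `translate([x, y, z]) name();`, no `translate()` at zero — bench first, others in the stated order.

bench();
translate([0, -541, 0]) open_box();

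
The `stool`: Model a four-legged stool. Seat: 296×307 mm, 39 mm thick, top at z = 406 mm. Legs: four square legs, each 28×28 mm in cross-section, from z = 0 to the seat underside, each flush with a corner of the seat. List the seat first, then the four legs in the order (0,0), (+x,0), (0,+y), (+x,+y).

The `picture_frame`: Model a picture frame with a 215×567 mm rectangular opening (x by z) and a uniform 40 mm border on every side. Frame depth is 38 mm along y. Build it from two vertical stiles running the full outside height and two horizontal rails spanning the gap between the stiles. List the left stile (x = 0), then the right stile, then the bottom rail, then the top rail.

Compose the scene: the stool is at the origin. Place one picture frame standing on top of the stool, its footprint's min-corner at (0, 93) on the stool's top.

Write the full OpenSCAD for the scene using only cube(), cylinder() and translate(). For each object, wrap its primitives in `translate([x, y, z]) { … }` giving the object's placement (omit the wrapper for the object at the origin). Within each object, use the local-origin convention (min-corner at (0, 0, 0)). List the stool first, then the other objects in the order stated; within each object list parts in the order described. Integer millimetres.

translate([0, 0, 367]) cube([296, 307, 39]);
cube([28, 28, 367]);
translate([268, 0, 0]) cube([28, 28, 367]);
translate([0, 279, 0]) cube([28, 28, 367]);
translate([268, 279, 0]) cube([28, 28, 367]);
translate([0, 93, 406]) {
  cube([40, 38, 647]);
  translate([255, 0, 0]) cube([40, 38, 647]);
  translate([40, 0, 0]) cube([215, 38, 40]);
  translate([40, 0, 607]) cube([215, 38, 40]);
}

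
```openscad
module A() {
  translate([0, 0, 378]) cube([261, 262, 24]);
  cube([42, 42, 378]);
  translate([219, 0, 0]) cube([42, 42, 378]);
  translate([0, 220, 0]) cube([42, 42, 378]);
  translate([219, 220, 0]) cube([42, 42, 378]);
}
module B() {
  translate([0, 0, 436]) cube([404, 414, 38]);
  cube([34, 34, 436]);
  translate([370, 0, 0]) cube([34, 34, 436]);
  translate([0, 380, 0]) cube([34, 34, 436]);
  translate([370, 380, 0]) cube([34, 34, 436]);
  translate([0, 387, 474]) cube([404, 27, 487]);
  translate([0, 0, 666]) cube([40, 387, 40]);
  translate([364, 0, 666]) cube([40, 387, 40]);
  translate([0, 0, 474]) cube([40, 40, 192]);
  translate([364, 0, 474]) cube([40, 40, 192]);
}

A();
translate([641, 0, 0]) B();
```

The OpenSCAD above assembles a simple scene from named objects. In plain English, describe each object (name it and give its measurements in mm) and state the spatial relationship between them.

A is a four-legged stool. The seat is a 261×262×24 mm slab whose top surface is at z = 402 mm; four square legs, each 42×42 mm in cross-section, run from the floor (z = 0) to the underside of the seat, each flush with a corner of the seat.

B is a chair: 404×414 mm seat, 38 mm thick, top at z = 474 mm, on four 34 mm square corner legs flush with the seat edges. A 27 mm thick backrest slab spans the full seat width, extending 487 mm above the seat top, its back face flush with the seat's +y edge. Two armrests of 40×40 mm section run along each side from the seat's front edge to the front of the backrest, top faces 232 mm above the seat top and outer faces flush with the seat's x-edges; a 40×40 mm post under the front of each armrest stands on the seat at the front corner.

The chair is on the floor beside the stool on its +x side.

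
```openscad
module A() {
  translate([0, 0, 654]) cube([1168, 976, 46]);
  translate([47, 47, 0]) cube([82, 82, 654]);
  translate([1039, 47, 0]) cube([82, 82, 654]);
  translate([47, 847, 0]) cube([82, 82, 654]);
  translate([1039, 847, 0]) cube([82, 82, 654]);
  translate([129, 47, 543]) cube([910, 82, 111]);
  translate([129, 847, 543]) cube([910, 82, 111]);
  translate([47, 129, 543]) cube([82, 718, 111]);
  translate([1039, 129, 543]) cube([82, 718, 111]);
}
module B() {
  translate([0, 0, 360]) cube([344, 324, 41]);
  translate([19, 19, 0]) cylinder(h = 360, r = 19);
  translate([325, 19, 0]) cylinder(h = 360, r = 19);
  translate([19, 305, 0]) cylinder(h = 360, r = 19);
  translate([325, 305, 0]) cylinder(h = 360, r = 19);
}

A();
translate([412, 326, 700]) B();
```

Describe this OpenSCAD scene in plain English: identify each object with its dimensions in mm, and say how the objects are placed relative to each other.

A is a table: top 1168 mm (x) × 976 mm (y), 46 mm thick, upper face at z = 700 mm, on four 82×82 mm square legs, each inset 47 mm from the nearest pair of top edges, running from z = 0 to the bottom of the top. Four apron rails, 82 mm thick and 111 mm tall, run between adjacent legs with their top edges flush with the underside of the top and their outer faces flush with the legs' outer faces.

B is a four-legged stool. The seat is a 344×324×41 mm slab whose top surface is at z = 401 mm; four round legs, each 38 mm in diameter, run from the floor (z = 0) to the underside of the seat, each leg's axis is inset half a diameter from the nearest pair of seat edges (so the leg's bounding box is flush with the corner).

The stool is on top of the table, centred.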